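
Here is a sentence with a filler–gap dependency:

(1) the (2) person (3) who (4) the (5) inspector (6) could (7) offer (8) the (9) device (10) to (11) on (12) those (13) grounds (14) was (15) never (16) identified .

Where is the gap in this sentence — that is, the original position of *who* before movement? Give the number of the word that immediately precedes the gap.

10

'who' is the object of the preposition 'to' (recipient of 'offer'). It moves to the left edge, and the trace sits right after 'to':
The person who the inspector could offer the device to ___ on those grounds was never identified.
'to' is word 10.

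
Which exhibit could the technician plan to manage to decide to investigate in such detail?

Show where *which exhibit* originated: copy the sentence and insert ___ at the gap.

Which exhibit could the technician plan to manage to decide to investigate ___ in such detail?

Underlying clause: The technician could plan to manage to decide to investigate which exhibit in such detail.
The filler 'which exhibit' is interpreted as the direct object of 'investigate'. The gap is right after 'investigate'.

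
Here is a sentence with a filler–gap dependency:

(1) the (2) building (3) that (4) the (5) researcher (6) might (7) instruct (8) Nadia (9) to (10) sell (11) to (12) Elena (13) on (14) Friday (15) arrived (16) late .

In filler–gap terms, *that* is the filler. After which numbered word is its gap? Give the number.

10

The filler 'that' is interpreted as the direct object of 'sell'. Fronting leaves a gap immediately after 'sell':
The building that the researcher might instruct Nadia to sell ___ to Elena on Friday arrived late.
'sell' is word 10.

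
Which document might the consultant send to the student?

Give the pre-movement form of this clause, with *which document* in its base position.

The consultant might send which document to the student.

The filler 'which document' is interpreted as the direct object of 'send'. Fronting leaves a gap immediately after 'send':
Which document might the consultant send ___ to the student?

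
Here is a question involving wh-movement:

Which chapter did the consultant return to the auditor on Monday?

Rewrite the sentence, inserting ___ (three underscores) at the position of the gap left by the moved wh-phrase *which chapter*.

In situ: The consultant did return which chapter to the auditor on Monday.
'which chapter' is the direct object of 'return'. The gap is right after 'return'.

Which chapter did the consultant return ___ to the auditor on Monday?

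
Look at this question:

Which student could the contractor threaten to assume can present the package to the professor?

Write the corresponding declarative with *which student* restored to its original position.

The contractor could threaten to assume which student can present the package to the professor.

The filler 'which student' is interpreted as the subject of the clause embedded under 'assume'. It moves to the left edge, and the trace sits right after 'assume':
Which student could the contractor threaten to assume ___ can present the package to the professor?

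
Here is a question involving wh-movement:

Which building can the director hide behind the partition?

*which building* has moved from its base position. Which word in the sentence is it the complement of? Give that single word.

Underlying clause: The director can hide which building behind the partition.
'which building' is the direct object of 'hide'. It moves to the left edge, and the trace sits right after 'hide':
Which building can the director hide ___ behind the partition?

hide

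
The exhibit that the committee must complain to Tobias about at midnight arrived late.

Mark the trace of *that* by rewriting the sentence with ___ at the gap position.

The exhibit that the committee must complain to Tobias about ___ at midnight arrived late.

'that' is the object of the preposition 'about'. The gap is right after 'about'.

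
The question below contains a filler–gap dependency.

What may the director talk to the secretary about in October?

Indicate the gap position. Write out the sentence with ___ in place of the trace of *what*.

What may the director talk to the secretary about ___ in October?

Underlying clause: The director may talk to the secretary about what in October.
'what' is the object of the preposition 'about'. The gap is right after 'about'.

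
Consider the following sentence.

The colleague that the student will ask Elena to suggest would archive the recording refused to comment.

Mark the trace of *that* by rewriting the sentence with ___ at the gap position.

The colleague that the student will ask Elena to suggest ___ would archive the recording refused to comment.

'that' functions as the subject of the clause embedded under 'suggest'. The gap is right after 'suggest'.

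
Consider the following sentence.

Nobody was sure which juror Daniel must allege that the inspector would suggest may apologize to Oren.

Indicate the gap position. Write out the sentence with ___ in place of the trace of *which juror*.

Before movement: Daniel must allege that the inspector would suggest which juror may apologize to Oren.
'which juror' functions as the subject of the clause embedded under 'suggest'. The gap is right after 'suggest'.

Nobody was sure which juror Daniel must allege that the inspector would suggest ___ may apologize to Oren.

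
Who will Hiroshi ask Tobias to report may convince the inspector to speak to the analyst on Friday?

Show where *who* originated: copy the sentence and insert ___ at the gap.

Who will Hiroshi ask Tobias to report ___ may convince the inspector to speak to the analyst on Friday?

Before movement: Hiroshi will ask Tobias to report who may convince the inspector to speak to the analyst on Friday.
'who' is the subject of the clause embedded under 'report'. The gap is right after 'report'.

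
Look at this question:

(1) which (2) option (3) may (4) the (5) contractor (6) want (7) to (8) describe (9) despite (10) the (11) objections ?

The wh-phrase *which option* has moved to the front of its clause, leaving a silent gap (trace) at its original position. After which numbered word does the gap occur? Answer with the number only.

8

Underlying clause: The contractor may want to describe which option despite the objections.
The filler 'which option' is interpreted as the direct object of 'describe'. Wh-movement fronts it, leaving a gap right after 'describe':
Which option may the contractor want to describe ___ despite the objections?
'describe' is word 8.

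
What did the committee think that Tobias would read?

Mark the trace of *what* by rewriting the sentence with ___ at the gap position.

In situ: The committee did think that Tobias would read what.
The filler 'what' is interpreted as the direct object of 'read'. The gap is right after 'read'.

What did the committee think that Tobias would read ___?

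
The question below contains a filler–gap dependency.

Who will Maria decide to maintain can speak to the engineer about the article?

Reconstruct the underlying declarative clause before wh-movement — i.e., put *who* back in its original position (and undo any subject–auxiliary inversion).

Maria will decide to maintain who can speak to the engineer about the article.

The filler 'who' is interpreted as the subject of the clause embedded under 'maintain'. It moves to the left edge, and the trace sits right after 'maintain':
Who will Maria decide to maintain ___ can speak to the engineer about the article?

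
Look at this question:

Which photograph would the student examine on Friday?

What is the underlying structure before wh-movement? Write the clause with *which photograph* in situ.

'which photograph' is the direct object of 'examine'. Fronting leaves a gap immediately after 'examine':
Which photograph would the student examine ___ on Friday?

The student would examine which photograph on Friday.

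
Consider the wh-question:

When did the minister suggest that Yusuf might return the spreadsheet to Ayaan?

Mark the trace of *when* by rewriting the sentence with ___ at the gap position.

Pre-movement form: The minister did suggest that Yusuf might return the spreadsheet to Ayaan when.
'when' functions as the temporal adjunct. The gap is right after 'Ayaan'.

When did the minister suggest that Yusuf might return the spreadsheet to Ayaan ___?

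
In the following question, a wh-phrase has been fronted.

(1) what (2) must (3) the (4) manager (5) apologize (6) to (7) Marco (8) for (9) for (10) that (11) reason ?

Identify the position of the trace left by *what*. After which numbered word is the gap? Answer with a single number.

8

In situ: The manager must apologize to Marco for what for that reason.
The filler 'what' is interpreted as the object of the preposition 'for'. Wh-movement fronts it, leaving a gap right after 'for':
What must the manager apologize to Marco for ___ for that reason?
'for' is word 8.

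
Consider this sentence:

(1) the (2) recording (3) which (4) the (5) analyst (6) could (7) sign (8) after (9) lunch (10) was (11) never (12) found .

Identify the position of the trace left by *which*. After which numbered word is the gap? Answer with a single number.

'which' is the direct object of 'sign'. It moves to the left edge, and the trace sits right after 'sign':
The recording which the analyst could sign ___ after lunch was never found.
'sign' is word 7.

7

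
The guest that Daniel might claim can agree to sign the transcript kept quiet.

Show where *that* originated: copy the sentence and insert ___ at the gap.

The guest that Daniel might claim ___ can agree to sign the transcript kept quiet.

The filler 'that' is interpreted as the subject of the clause embedded under 'claim'. The gap is right after 'claim'.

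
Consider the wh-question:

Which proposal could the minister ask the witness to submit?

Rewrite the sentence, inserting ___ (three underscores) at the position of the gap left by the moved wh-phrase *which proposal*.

In situ: The minister could ask the witness to submit which proposal.
'which proposal' is the direct object of 'submit'. The gap is right after 'submit'.

Which proposal could the minister ask the witness to submit ___?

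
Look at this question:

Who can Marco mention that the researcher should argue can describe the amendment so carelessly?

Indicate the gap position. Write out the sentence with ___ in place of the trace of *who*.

Who can Marco mention that the researcher should argue ___ can describe the amendment so carelessly?

Before movement: Marco can mention that the researcher should argue who can describe the amendment so carelessly.
The filler 'who' is interpreted as the subject of the clause embedded under 'argue'. The gap is right after 'argue'.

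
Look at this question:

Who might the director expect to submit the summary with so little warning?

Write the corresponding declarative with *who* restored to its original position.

The filler 'who' is interpreted as the direct object of 'expect'. Wh-movement fronts it, leaving a gap right after 'expect':
Who might the director expect ___ to submit the summary with so little warning?

The director might expect who to submit the summary with so little warning.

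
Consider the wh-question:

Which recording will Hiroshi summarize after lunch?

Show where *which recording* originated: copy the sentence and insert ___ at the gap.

Before movement: Hiroshi will summarize which recording after lunch.
'which recording' functions as the direct object of 'summarize'. The gap is right after 'summarize'.

Which recording will Hiroshi summarize ___ after lunch?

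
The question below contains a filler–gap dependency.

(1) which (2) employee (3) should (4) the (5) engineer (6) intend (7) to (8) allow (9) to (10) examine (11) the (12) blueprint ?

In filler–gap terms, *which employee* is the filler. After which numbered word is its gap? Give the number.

Pre-movement form: The engineer should intend to allow which employee to examine the blueprint.
The filler 'which employee' is interpreted as the direct object of 'allow'. Fronting leaves a gap immediately after 'allow':
Which employee should the engineer intend to allow ___ to examine the blueprint?
'allow' is word 8.

8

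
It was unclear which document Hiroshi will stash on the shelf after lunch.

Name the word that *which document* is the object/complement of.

stash

In situ: Hiroshi will stash which document on the shelf after lunch.
'which document' is the direct object of 'stash'. Wh-movement fronts it, leaving a gap right after 'stash':
It was unclear which document Hiroshi will stash ___ on the shelf after lunch.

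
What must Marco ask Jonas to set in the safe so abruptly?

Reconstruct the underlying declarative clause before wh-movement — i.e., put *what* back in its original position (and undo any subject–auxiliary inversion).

'what' functions as the direct object of 'set'. Wh-movement fronts it, leaving a gap right after 'set':
What must Marco ask Jonas to set ___ in the safe so abruptly?

Marco must ask Jonas to set what in the safe so abruptly.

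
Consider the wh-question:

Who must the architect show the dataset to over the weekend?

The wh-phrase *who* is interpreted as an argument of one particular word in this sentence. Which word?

to

Before movement: The architect must show the dataset to who over the weekend.
'who' functions as the object of the preposition 'to' (recipient of 'show'). Wh-movement fronts it, leaving a gap right after 'to':
Who must the architect show the dataset to ___ over the weekend?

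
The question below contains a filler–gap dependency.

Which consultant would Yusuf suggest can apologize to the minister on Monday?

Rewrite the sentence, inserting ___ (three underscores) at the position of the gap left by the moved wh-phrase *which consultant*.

Which consultant would Yusuf suggest ___ can apologize to the minister on Monday?

Underlying clause: Yusuf would suggest which consultant can apologize to the minister on Monday.
'which consultant' is the subject of the clause embedded under 'suggest'. The gap is right after 'suggest'.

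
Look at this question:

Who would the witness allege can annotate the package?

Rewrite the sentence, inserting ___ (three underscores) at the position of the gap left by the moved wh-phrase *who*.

Who would the witness allege ___ can annotate the package?

In situ: The witness would allege who can annotate the package.
'who' is the subject of the clause embedded under 'allege'. The gap is right after 'allege'.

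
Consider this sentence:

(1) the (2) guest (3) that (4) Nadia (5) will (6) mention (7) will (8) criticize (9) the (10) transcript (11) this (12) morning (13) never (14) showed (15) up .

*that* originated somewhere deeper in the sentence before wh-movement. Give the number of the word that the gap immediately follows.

6

The filler 'that' is interpreted as the subject of the clause embedded under 'mention'. It moves to the left edge, and the trace sits right after 'mention':
The guest that Nadia will mention ___ will criticize the transcript this morning never showed up.
'mention' is word 6.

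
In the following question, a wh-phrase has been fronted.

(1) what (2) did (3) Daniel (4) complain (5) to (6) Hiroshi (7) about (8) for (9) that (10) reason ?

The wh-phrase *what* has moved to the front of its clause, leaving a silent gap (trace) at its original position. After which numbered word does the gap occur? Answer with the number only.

7

In situ: Daniel did complain to Hiroshi about what for that reason.
The filler 'what' is interpreted as the object of the preposition 'about'. Wh-movement fronts it, leaving a gap right after 'about':
What did Daniel complain to Hiroshi about ___ for that reason?
'about' is word 7.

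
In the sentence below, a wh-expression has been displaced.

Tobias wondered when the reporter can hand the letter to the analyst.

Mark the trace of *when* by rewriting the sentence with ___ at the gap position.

Pre-movement form: The reporter can hand the letter to the analyst when.
'when' is the temporal adjunct. The gap is right after 'analyst'.

Tobias wondered when the reporter can hand the letter to the analyst ___.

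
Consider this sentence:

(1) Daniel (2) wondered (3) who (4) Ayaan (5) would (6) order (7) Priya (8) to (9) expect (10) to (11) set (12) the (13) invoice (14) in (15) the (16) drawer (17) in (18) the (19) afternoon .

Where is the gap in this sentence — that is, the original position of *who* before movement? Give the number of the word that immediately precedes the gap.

9

Pre-movement form: Ayaan would order Priya to expect who to set the invoice in the drawer in the afternoon.
The filler 'who' is interpreted as the direct object of 'expect'. Wh-movement fronts it, leaving a gap right after 'expect':
Daniel wondered who Ayaan would order Priya to expect ___ to set the invoice in the drawer in the afternoon.
'expect' is word 9.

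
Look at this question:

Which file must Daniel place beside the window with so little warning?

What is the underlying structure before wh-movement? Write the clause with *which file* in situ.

The filler 'which file' is interpreted as the direct object of 'place'. Fronting leaves a gap immediately after 'place':
Which file must Daniel place ___ beside the window with so little warning?

Daniel must place which file beside the window with so little warning.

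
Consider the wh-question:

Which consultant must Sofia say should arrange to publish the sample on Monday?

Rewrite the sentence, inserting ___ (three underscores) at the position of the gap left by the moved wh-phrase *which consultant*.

Underlying clause: Sofia must say which consultant should arrange to publish the sample on Monday.
'which consultant' functions as the subject of the clause embedded under 'say'. The gap is right after 'say'.

Which consultant must Sofia say ___ should arrange to publish the sample on Monday?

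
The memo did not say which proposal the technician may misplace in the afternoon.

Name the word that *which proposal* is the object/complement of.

misplace

Pre-movement form: The technician may misplace which proposal in the afternoon.
'which proposal' is the direct object of 'misplace'. It moves to the left edge, and the trace sits right after 'misplace':
The memo did not say which proposal the technician may misplace ___ in the afternoon.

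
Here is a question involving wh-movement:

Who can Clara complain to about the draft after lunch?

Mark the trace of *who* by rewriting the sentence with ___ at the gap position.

In situ: Clara can complain to who about the draft after lunch.
The filler 'who' is interpreted as the object of the preposition 'to'. The gap is right after 'to'.

Who can Clara complain to ___ about the draft after lunch?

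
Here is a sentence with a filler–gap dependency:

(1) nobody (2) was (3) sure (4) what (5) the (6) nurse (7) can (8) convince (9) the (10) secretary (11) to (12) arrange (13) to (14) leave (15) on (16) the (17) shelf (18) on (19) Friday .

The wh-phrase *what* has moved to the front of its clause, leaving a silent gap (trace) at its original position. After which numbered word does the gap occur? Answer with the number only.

14

In situ: The nurse can convince the secretary to arrange to leave what on the shelf on Friday.
'what' is the direct object of 'leave'. Fronting leaves a gap immediately after 'leave':
Nobody was sure what the nurse can convince the secretary to arrange to leave ___ on the shelf on Friday.
'leave' is word 14.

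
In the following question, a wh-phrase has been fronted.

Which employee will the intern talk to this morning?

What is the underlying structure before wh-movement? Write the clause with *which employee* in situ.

The intern will talk to which employee this morning.

'which employee' functions as the object of the preposition 'to'. Wh-movement fronts it, leaving a gap right after 'to':
Which employee will the intern talk to ___ this morning?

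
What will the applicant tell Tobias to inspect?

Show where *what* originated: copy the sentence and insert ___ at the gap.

What will the applicant tell Tobias to inspect ___?

In situ: The applicant will tell Tobias to inspect what.
'what' functions as the direct object of 'inspect'. The gap is right after 'inspect'.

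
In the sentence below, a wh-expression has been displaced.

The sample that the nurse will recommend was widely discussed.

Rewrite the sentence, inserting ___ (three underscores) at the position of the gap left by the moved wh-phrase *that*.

'that' is the direct object of 'recommend'. The gap is right after 'recommend'.

The sample that the nurse will recommend ___ was widely discussed.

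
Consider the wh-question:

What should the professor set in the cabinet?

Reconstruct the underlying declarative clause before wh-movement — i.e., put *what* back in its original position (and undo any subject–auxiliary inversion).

The professor should set what in the cabinet.

'what' functions as the direct object of 'set'. Fronting leaves a gap immediately after 'set':
What should the professor set ___ in the cabinet?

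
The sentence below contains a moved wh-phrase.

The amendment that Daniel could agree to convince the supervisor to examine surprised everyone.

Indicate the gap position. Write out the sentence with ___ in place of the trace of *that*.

'that' functions as the direct object of 'examine'. The gap is right after 'examine'.

The amendment that Daniel could agree to convince the supervisor to examine ___ surprised everyone.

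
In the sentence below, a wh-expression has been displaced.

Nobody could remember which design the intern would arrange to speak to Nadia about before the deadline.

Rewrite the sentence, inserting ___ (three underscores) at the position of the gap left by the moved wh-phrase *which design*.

Before movement: The intern would arrange to speak to Nadia about which design before the deadline.
'which design' is the object of the preposition 'about'. The gap is right after 'about'.

Nobody could remember which design the intern would arrange to speak to Nadia about ___ before the deadline.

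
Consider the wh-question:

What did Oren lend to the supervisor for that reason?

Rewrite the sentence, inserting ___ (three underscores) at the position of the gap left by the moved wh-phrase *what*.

What did Oren lend ___ to the supervisor for that reason?

In situ: Oren did lend what to the supervisor for that reason.
'what' is the direct object of 'lend'. The gap is right after 'lend'.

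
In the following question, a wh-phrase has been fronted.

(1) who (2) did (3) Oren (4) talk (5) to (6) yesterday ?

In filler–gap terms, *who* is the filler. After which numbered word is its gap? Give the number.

In situ: Oren did talk to who yesterday.
The filler 'who' is interpreted as the object of the preposition 'to'. Fronting leaves a gap immediately after 'to':
Who did Oren talk to ___ yesterday?
'to' is word 5.

5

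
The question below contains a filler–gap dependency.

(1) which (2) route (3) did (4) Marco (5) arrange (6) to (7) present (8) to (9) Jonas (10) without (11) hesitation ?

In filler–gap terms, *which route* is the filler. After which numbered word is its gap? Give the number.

7

In situ: Marco did arrange to present which route to Jonas without hesitation.
The filler 'which route' is interpreted as the direct object of 'present'. Wh-movement fronts it, leaving a gap right after 'present':
Which route did Marco arrange to present ___ to Jonas without hesitation?
'present' is word 7.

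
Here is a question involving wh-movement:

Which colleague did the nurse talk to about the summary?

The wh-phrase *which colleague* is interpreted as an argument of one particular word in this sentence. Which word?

Underlying clause: The nurse did talk to which colleague about the summary.
The filler 'which colleague' is interpreted as the object of the preposition 'to'. Wh-movement fronts it, leaving a gap right after 'to':
Which colleague did the nurse talk to ___ about the summary?

to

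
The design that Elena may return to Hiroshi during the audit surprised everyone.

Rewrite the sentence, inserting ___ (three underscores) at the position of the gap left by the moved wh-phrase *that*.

'that' functions as the direct object of 'return'. The gap is right after 'return'.

The design that Elena may return ___ to Hiroshi during the audit surprised everyone.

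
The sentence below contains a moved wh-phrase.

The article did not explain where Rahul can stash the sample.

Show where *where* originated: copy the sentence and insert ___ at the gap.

The article did not explain where Rahul can stash the sample ___.

Underlying clause: Rahul can stash the sample where.
The filler 'where' is interpreted as the locative complement of 'stash'. The gap is right after 'sample'.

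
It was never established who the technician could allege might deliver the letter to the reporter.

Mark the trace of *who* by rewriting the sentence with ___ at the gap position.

In situ: The technician could allege who might deliver the letter to the reporter.
'who' functions as the subject of the clause embedded under 'allege'. The gap is right after 'allege'.

It was never established who the technician could allege ___ might deliver the letter to the reporter.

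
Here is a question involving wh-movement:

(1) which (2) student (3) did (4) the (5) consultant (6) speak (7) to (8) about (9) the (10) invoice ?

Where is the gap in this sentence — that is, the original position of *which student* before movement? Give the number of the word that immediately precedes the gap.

7

Underlying clause: The consultant did speak to which student about the invoice.
'which student' is the object of the preposition 'to'. Wh-movement fronts it, leaving a gap right after 'to':
Which student did the consultant speak to ___ about the invoice?
'to' is word 7.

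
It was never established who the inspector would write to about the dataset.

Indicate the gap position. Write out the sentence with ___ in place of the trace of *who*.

It was never established who the inspector would write to ___ about the dataset.

Before movement: The inspector would write to who about the dataset.
'who' is the object of the preposition 'to'. The gap is right after 'to'.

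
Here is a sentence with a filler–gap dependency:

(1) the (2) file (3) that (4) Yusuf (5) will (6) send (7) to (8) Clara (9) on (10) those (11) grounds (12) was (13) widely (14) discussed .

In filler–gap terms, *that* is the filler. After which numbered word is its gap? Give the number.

'that' is the direct object of 'send'. Fronting leaves a gap immediately after 'send':
The file that Yusuf will send ___ to Clara on those grounds was widely discussed.
'send' is word 6.

6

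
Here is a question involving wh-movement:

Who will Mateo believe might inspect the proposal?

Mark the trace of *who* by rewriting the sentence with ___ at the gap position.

Pre-movement form: Mateo will believe who might inspect the proposal.
'who' functions as the subject of the clause embedded under 'believe'. The gap is right after 'believe'.

Who will Mateo believe ___ might inspect the proposal?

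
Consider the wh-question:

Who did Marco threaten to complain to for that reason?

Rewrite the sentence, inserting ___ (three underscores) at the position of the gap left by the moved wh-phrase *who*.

Who did Marco threaten to complain to ___ for that reason?

Underlying clause: Marco did threaten to complain to who for that reason.
'who' is the object of the preposition 'to'. The gap is right after 'to'.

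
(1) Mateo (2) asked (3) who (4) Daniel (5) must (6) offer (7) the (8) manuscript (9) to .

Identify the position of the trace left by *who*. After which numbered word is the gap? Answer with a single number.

9

In situ: Daniel must offer the manuscript to who.
The filler 'who' is interpreted as the object of the preposition 'to' (recipient of 'offer'). Fronting leaves a gap immediately after 'to':
Mateo asked who Daniel must offer the manuscript to ___.
'to' is word 9.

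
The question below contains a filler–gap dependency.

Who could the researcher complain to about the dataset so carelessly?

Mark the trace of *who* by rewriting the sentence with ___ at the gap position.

Who could the researcher complain to ___ about the dataset so carelessly?

Pre-movement form: The researcher could complain to who about the dataset so carelessly.
'who' is the object of the preposition 'to'. The gap is right after 'to'.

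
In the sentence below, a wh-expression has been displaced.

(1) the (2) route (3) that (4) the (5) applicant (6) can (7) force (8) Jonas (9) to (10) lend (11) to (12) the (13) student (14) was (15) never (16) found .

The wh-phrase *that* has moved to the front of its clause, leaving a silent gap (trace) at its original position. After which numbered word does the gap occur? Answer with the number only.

10

'that' is the direct object of 'lend'. Wh-movement fronts it, leaving a gap right after 'lend':
The route that the applicant can force Jonas to lend ___ to the student was never found.
'lend' is word 10.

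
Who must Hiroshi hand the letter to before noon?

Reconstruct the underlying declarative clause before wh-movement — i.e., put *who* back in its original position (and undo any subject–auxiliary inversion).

Hiroshi must hand the letter to who before noon.

'who' functions as the object of the preposition 'to' (recipient of 'hand'). Wh-movement fronts it, leaving a gap right after 'to':
Who must Hiroshi hand the letter to ___ before noon?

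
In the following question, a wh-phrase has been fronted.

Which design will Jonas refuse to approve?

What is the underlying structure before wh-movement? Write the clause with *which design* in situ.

Jonas will refuse to approve which design.

The filler 'which design' is interpreted as the direct object of 'approve'. It moves to the left edge, and the trace sits right after 'approve':
Which design will Jonas refuse to approve ___?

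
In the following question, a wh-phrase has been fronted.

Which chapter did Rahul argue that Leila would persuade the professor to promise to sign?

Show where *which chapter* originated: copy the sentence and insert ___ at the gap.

In situ: Rahul did argue that Leila would persuade the professor to promise to sign which chapter.
The filler 'which chapter' is interpreted as the direct object of 'sign'. The gap is right after 'sign'.

Which chapter did Rahul argue that Leila would persuade the professor to promise to sign ___?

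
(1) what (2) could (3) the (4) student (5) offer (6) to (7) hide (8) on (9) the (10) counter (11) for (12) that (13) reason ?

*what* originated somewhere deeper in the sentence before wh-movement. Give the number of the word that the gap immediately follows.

Underlying clause: The student could offer to hide what on the counter for that reason.
'what' functions as the direct object of 'hide'. It moves to the left edge, and the trace sits right after 'hide':
What could the student offer to hide ___ on the counter for that reason?
'hide' is word 7.

7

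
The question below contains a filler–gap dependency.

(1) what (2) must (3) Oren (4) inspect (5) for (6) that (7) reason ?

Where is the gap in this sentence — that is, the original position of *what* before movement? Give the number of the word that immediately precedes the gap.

Underlying clause: Oren must inspect what for that reason.
'what' is the direct object of 'inspect'. Wh-movement fronts it, leaving a gap right after 'inspect':
What must Oren inspect ___ for that reason?
'inspect' is word 4.

4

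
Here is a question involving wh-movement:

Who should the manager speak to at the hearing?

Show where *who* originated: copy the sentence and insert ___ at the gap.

Who should the manager speak to ___ at the hearing?

In situ: The manager should speak to who at the hearing.
'who' functions as the object of the preposition 'to'. The gap is right after 'to'.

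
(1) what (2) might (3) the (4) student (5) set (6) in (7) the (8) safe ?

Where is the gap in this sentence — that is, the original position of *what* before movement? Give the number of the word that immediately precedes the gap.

Pre-movement form: The student might set what in the safe.
The filler 'what' is interpreted as the direct object of 'set'. Fronting leaves a gap immediately after 'set':
What might the student set ___ in the safe?
'set' is word 5.

5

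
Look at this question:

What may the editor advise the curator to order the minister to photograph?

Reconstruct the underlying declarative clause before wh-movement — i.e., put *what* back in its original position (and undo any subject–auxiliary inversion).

The editor may advise the curator to order the minister to photograph what.

'what' functions as the direct object of 'photograph'. It moves to the left edge, and the trace sits right after 'photograph':
What may the editor advise the curator to order the minister to photograph ___?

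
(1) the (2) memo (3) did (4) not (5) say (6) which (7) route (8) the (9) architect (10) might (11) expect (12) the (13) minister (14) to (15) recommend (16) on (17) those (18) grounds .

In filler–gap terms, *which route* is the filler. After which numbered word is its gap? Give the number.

15

Before movement: The architect might expect the minister to recommend which route on those grounds.
The filler 'which route' is interpreted as the direct object of 'recommend'. It moves to the left edge, and the trace sits right after 'recommend':
The memo did not say which route the architect might expect the minister to recommend ___ on those grounds.
'recommend' is word 15.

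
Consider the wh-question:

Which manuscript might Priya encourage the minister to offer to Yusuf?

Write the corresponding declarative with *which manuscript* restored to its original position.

Priya might encourage the minister to offer which manuscript to Yusuf.

The filler 'which manuscript' is interpreted as the direct object of 'offer'. Wh-movement fronts it, leaving a gap right after 'offer':
Which manuscript might Priya encourage the minister to offer ___ to Yusuf?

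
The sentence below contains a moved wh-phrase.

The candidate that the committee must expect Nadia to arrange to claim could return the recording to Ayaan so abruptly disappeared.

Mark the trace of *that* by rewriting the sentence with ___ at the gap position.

'that' functions as the subject of the clause embedded under 'claim'. The gap is right after 'claim'.

The candidate that the committee must expect Nadia to arrange to claim ___ could return the recording to Ayaan so abruptly disappeared.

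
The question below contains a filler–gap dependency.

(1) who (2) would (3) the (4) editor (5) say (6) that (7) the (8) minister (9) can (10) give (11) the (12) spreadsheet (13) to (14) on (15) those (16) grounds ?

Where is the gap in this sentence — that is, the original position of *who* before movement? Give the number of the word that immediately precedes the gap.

13

Underlying clause: The editor would say that the minister can give the spreadsheet to who on those grounds.
The filler 'who' is interpreted as the object of the preposition 'to' (recipient of 'give'). Fronting leaves a gap immediately after 'to':
Who would the editor say that the minister can give the spreadsheet to ___ on those grounds?
'to' is word 13.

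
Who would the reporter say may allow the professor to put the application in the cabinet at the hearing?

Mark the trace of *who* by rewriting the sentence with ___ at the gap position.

Before movement: The reporter would say who may allow the professor to put the application in the cabinet at the hearing.
'who' is the subject of the clause embedded under 'say'. The gap is right after 'say'.

Who would the reporter say ___ may allow the professor to put the application in the cabinet at the hearing?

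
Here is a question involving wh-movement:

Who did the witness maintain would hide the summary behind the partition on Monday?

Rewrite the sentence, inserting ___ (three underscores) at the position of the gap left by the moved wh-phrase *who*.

Who did the witness maintain ___ would hide the summary behind the partition on Monday?

Underlying clause: The witness did maintain who would hide the summary behind the partition on Monday.
The filler 'who' is interpreted as the subject of the clause embedded under 'maintain'. The gap is right after 'maintain'.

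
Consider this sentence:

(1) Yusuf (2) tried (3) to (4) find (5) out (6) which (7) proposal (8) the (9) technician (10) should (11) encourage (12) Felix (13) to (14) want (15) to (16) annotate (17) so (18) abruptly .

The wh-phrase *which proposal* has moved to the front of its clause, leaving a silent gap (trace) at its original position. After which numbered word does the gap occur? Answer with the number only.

16

In situ: The technician should encourage Felix to want to annotate which proposal so abruptly.
'which proposal' is the direct object of 'annotate'. Fronting leaves a gap immediately after 'annotate':
Yusuf tried to find out which proposal the technician should encourage Felix to want to annotate ___ so abruptly.
'annotate' is word 16.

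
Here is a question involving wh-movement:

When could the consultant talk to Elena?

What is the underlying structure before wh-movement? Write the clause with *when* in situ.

The filler 'when' is interpreted as the temporal adjunct. It moves to the left edge, and the trace sits right after 'Elena':
When could the consultant talk to Elena ___?

The consultant could talk to Elena when.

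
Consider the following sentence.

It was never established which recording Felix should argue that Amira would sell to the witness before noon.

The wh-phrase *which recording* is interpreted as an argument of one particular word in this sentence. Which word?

Pre-movement form: Felix should argue that Amira would sell which recording to the witness before noon.
'which recording' is the direct object of 'sell'. It moves to the left edge, and the trace sits right after 'sell':
It was never established which recording Felix should argue that Amira would sell ___ to the witness before noon.

sell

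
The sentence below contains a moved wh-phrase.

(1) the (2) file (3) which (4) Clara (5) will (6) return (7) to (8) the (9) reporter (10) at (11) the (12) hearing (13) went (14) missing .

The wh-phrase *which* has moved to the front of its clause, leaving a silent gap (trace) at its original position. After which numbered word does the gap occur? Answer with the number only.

6

'which' is the direct object of 'return'. Wh-movement fronts it, leaving a gap right after 'return':
The file which Clara will return ___ to the reporter at the hearing went missing.
'return' is word 6.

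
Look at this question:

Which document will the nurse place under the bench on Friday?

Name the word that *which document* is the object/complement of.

place

Before movement: The nurse will place which document under the bench on Friday.
The filler 'which document' is interpreted as the direct object of 'place'. Wh-movement fronts it, leaving a gap right after 'place':
Which document will the nurse place ___ under the bench on Friday?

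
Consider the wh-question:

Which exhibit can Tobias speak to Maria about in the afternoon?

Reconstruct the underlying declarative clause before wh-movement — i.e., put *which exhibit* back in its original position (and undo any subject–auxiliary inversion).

'which exhibit' functions as the object of the preposition 'about'. Wh-movement fronts it, leaving a gap right after 'about':
Which exhibit can Tobias speak to Maria about ___ in the afternoon?

Tobias can speak to Maria about which exhibit in the afternoon.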